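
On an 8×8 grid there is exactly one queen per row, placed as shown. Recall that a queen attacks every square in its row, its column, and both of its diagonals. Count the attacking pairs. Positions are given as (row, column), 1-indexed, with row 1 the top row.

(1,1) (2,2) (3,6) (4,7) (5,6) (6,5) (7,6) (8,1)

11

Same column: (1,1)–(8,1) (column 1); (3,6)–(5,6) (column 6); (3,6)–(7,6) (column 6); (5,6)–(7,6) (column 6).
Same diagonal: (1,1)–(2,2) (|1−2| = |1−2| = 1); (3,6)–(4,7) (|3−4| = |6−7| = 1); (3,6)–(8,1) (|3−8| = |6−1| = 5); (4,7)–(5,6) (|4−5| = |7−6| = 1); (4,7)–(6,5) (|4−6| = |7−5| = 2); (5,6)–(6,5) (|5−6| = |6−5| = 1); (6,5)–(7,6) (|6−7| = |5−6| = 1).
Total attacking pairs: 11.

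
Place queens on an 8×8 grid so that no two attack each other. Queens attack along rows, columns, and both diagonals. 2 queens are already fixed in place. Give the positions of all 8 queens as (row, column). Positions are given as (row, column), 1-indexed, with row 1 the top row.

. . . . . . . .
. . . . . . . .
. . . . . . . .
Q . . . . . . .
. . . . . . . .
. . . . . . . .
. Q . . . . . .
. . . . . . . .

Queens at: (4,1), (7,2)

Row 1: attacked by (4,1)→{1,4}; (7,2)→{2,8}. Safe: 3, 5, 6, 7. Place at column 7.
Row 2: attacked by (1,7)→{6,7,8}; (4,1)→{1,3}; (7,2)→{2,7}. Safe: 4, 5. Place at column 5.
Row 3: attacked by (1,7)→{5,7}; (2,5)→{4,5,6}; (4,1)→{1,2}; (7,2)→{2,6}. Safe: 3, 8. Place at column 3.
Row 5: attacked by (1,7)→{3,7}; (2,5)→{2,5,8}; (3,3)→{1,3,5}; (4,1)→{1,2}; (7,2)→{2,4}. Safe: 6. Place at column 6.
Row 6: attacked by (1,7)→{2,7}; (2,5)→{1,5}; (3,3)→{3,6}; (4,1)→{1,3}; (5,6)→{5,6,7}; (7,2)→{1,2,3}. Safe: 4, 8. Place at column 8.
Row 8: attacked by (1,7)→{7}; (2,5)→{5}; (3,3)→{3,8}; (4,1)→{1,5}; (5,6)→{3,6}; (6,8)→{6,8}; (7,2)→{1,2,3}. Safe: 4. Place at column 4.
Columns [7, 5, 3, 1, 6, 8, 2, 4], r−c [-6, -3, 0, 3, -1, -2, 5, 4], r+c [8, 7, 6, 5, 11, 14, 9, 12] are all distinct, so no two queens attack.

(1,7) (2,5) (3,3) (4,1) (5,6) (6,8) (7,2) (8,4)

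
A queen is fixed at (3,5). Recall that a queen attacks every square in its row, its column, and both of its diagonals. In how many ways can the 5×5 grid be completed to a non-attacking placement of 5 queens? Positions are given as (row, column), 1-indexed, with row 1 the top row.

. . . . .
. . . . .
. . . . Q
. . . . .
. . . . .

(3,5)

Branch on row 1: col 1 → 1; col 2 → 0; col 4 → 1.
Sum: 1 + 0 + 1 = 2.

2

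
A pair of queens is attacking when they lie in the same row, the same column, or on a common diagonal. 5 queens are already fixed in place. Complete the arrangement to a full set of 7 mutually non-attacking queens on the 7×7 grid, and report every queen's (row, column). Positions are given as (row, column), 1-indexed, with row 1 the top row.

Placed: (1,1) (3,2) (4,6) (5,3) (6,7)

(1,1) (2,5) (3,2) (4,6) (5,3) (6,7) (7,4)

Row 2: attacked by (1,1)→{1,2}; (3,2)→{1,2,3}; (4,6)→{4,6}; (5,3)→{3,6}; (6,7)→{3,7}. Safe: 5. Place at column 5.
Row 7: attacked by (1,1)→{1,7}; (2,5)→{5}; (3,2)→{2,6}; (4,6)→{3,6}; (5,3)→{1,3,5}; (6,7)→{6,7}. Safe: 4. Place at column 4.
Columns [1, 5, 2, 6, 3, 7, 4], r−c [0, -3, 1, -2, 2, -1, 3], r+c [2, 7, 5, 10, 8, 13, 11] are all distinct, so no two queens attack.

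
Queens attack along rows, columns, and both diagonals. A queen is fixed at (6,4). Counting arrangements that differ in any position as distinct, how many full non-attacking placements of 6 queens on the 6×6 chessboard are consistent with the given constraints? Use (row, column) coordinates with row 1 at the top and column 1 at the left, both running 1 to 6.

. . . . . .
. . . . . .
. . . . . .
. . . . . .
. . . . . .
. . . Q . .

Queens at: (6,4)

Branch on row 1: col 1 → 0; col 2 → 0; col 3 → 1; col 5 → 0; col 6 → 0.
Sum: 0 + 0 + 1 + 0 + 0 = 1.

1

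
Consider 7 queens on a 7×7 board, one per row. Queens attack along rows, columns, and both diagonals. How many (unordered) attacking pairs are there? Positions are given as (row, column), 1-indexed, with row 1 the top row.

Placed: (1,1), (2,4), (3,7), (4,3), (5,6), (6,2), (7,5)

0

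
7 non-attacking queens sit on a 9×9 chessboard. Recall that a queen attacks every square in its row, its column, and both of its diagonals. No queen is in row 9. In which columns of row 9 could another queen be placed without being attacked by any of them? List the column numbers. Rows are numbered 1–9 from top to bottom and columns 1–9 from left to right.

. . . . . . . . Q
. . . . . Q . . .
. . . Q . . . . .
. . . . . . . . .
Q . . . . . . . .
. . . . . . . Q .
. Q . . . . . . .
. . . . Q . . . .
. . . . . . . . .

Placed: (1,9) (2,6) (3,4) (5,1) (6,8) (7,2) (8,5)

(1,9) attacks row 9 at column 9 and diagonals 1.
(2,6) attacks row 9 at column 6.
(3,4) attacks row 9 at column 4.
(5,1) attacks row 9 at column 1 and diagonals 5.
(6,8) attacks row 9 at column 8 and diagonals 5.
(7,2) attacks row 9 at column 2 and diagonals 4.
(8,5) attacks row 9 at column 5 and diagonals 4, 6.
Attacked columns: {1, 2, 4, 5, 6, 8, 9}. Safe: {3, 7}.

columns 3, 7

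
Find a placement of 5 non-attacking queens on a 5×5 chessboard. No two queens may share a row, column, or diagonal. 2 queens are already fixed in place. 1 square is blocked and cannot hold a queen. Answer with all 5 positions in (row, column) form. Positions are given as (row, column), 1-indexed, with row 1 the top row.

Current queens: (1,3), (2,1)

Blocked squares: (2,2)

(1,3) (2,1) (3,4) (4,2) (5,5)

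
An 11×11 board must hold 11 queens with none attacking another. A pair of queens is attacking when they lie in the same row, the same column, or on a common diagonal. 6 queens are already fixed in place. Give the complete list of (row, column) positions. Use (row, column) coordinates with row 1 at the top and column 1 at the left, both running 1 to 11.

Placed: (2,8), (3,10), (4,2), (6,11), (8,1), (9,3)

(1,4) (2,8) (3,10) (4,2) (5,6) (6,11) (7,9) (8,1) (9,3) (10,5) (11,7)

Row 1: attacked by (2,8)→{7,8,9}; (3,10)→{8,10}; (4,2)→{2,5}; (6,11)→{6,11}; (8,1)→{1,8}; (9,3)→{3,11}. Safe: 4. Place at column 4.
Row 5: attacked by (1,4)→{4,8}; (2,8)→{5,8,11}; (3,10)→{8,10}; (4,2)→{1,2,3}; (6,11)→{10,11}; (8,1)→{1,4}; (9,3)→{3,7}. Safe: 6, 9. Place at column 6.
Row 7: attacked by (1,4)→{4,10}; (2,8)→{3,8}; (3,10)→{6,10}; (4,2)→{2,5}; (5,6)→{4,6,8}; (6,11)→{10,11}; (8,1)→{1,2}; (9,3)→{1,3,5}. Safe: 7, 9. Place at column 9.
Row 10: attacked by (1,4)→{4}; (2,8)→{8}; (3,10)→{3,10}; (4,2)→{2,8}; (5,6)→{1,6,11}; (6,11)→{7,11}; (7,9)→{6,9}; (8,1)→{1,3}; (9,3)→{2,3,4}. Safe: 5. Place at column 5.
Row 11: attacked by (1,4)→{4}; (2,8)→{8}; (3,10)→{2,10}; (4,2)→{2,9}; (5,6)→{6}; (6,11)→{6,11}; (7,9)→{5,9}; (8,1)→{1,4}; (9,3)→{1,3,5}; (10,5)→{4,5,6}. Safe: 7. Place at column 7.
Columns [4, 8, 10, 2, 6, 11, 9, 1, 3, 5, 7], r−c [-3, -6, -7, 2, -1, -5, -2, 7, 6, 5, 4], r+c [5, 10, 13, 6, 11, 17, 16, 9, 12, 15, 18] are all distinct, so no two queens attack.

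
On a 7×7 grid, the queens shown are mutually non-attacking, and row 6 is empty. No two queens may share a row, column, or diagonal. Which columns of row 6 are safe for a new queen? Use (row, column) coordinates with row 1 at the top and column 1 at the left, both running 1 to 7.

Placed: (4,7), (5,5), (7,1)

(4,7) attacks row 6 at column 7 and diagonals 5.
(5,5) attacks row 6 at column 5 and diagonals 4, 6.
(7,1) attacks row 6 at column 1 and diagonals 2.
Attacked columns: {1, 2, 4, 5, 6, 7}. Safe: {3}.

columns 3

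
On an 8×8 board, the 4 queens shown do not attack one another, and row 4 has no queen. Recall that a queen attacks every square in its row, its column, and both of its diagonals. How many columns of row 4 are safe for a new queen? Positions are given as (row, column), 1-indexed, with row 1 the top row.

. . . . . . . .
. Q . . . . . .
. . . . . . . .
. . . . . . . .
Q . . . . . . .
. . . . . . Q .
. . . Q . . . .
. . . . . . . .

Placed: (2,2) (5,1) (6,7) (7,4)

3

(2,2) attacks row 4 at column 2 and diagonals 4.
(5,1) attacks row 4 at column 1 and diagonals 2.
(6,7) attacks row 4 at column 7 and diagonals 5.
(7,4) attacks row 4 at column 4 and diagonals 1, 7.
Attacked columns: {1, 2, 4, 5, 7}. Safe: {3, 6, 8}.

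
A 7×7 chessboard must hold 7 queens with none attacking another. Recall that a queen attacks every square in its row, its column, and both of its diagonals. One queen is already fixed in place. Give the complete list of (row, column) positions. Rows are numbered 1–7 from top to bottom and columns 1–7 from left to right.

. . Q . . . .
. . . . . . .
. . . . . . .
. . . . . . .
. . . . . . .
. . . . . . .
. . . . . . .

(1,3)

(1,3) (2,5) (3,7) (4,2) (5,4) (6,6) (7,1)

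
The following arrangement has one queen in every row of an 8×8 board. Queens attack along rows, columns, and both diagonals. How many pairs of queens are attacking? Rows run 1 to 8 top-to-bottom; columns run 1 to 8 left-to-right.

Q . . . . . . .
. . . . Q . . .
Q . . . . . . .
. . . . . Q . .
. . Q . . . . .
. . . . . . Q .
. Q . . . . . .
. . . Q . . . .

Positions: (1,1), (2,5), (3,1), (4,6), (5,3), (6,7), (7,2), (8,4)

Same column: (1,1)–(3,1) (column 1).
Same diagonal: (3,1)–(5,3) (|3−5| = |1−3| = 2).
Total attacking pairs: 2.

2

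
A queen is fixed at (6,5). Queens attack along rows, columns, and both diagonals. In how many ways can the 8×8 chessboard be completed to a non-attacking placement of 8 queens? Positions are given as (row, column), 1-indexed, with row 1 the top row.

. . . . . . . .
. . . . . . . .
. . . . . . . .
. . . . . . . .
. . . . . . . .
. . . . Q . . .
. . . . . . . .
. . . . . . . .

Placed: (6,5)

12

Branch on row 1: col 1 → 0; col 2 → 2; col 3 → 2; col 4 → 1; col 6 → 3; col 7 → 2; col 8 → 2.
Sum: 0 + 2 + 2 + 1 + 3 + 2 + 2 = 12.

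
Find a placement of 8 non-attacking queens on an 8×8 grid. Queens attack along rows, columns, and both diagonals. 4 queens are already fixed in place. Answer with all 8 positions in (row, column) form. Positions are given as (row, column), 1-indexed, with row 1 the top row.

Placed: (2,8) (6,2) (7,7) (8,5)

Row 1: attacked by (2,8)→{7,8}; (6,2)→{2,7}; (7,7)→{1,7}; (8,5)→{5}. Safe: 3, 4, 6. Place at column 4.
Row 3: attacked by (1,4)→{2,4,6}; (2,8)→{7,8}; (6,2)→{2,5}; (7,7)→{3,7}; (8,5)→{5}. Safe: 1. Place at column 1.
Row 4: attacked by (1,4)→{1,4,7}; (2,8)→{6,8}; (3,1)→{1,2}; (6,2)→{2,4}; (7,7)→{4,7}; (8,5)→{1,5}. Safe: 3. Place at column 3.
Row 5: attacked by (1,4)→{4,8}; (2,8)→{5,8}; (3,1)→{1,3}; (4,3)→{2,3,4}; (6,2)→{1,2,3}; (7,7)→{5,7}; (8,5)→{2,5,8}. Safe: 6. Place at column 6.
Columns [4, 8, 1, 3, 6, 2, 7, 5], r−c [-3, -6, 2, 1, -1, 4, 0, 3], r+c [5, 10, 4, 7, 11, 8, 14, 13] are all distinct, so no two queens attack.

(1,4) (2,8) (3,1) (4,3) (5,6) (6,2) (7,7) (8,5)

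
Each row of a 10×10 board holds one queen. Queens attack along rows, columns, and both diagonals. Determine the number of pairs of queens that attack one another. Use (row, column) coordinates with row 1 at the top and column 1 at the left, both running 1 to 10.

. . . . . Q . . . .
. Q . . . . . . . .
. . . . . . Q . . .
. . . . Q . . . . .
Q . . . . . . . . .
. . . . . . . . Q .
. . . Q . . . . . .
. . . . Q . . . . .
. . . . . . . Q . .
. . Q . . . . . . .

Same column: (4,5)–(8,5) (column 5).
Same diagonal: (7,4)–(8,5) (|7−8| = |4−5| = 1); (8,5)–(10,3) (|8−10| = |5−3| = 2).
Total attacking pairs: 3.

3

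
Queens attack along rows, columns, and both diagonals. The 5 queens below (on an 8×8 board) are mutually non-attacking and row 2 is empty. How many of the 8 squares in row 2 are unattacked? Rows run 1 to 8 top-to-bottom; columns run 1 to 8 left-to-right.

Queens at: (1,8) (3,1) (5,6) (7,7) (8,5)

1

(1,8) attacks row 2 at column 8 and diagonals 7.
(3,1) attacks row 2 at column 1 and diagonals 2.
(5,6) attacks row 2 at column 6 and diagonals 3.
(7,7) attacks row 2 at column 7 and diagonals 2.
(8,5) attacks row 2 at column 5.
Attacked columns: {1, 2, 3, 5, 6, 7, 8}. Safe: {4}.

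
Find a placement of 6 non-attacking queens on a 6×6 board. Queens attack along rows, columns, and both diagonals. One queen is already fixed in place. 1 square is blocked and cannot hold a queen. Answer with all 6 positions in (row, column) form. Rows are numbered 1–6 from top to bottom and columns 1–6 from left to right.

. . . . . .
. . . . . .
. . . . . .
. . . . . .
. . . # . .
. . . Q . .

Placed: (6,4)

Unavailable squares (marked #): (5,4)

(1,3) (2,6) (3,2) (4,5) (5,1) (6,4)

Row 1: attacked by (6,4)→{4}. Safe: 1, 2, 3, 5, 6. Place at column 3.
Row 2: attacked by (1,3)→{2,3,4}; (6,4)→{4}. Safe: 1, 5, 6. Place at column 6.
Row 3: attacked by (1,3)→{1,3,5}; (2,6)→{5,6}; (6,4)→{1,4}. Safe: 2. Place at column 2.
Row 4: attacked by (1,3)→{3,6}; (2,6)→{4,6}; (3,2)→{1,2,3}; (6,4)→{2,4,6}. Safe: 5. Place at column 5.
Row 5: attacked by (1,3)→{3}; (2,6)→{3,6}; (3,2)→{2,4}; (4,5)→{4,5,6}; (6,4)→{3,4,5}. Blocked: 4. Safe: 1. Place at column 1.
Columns [3, 6, 2, 5, 1, 4], r−c [-2, -4, 1, -1, 4, 2], r+c [4, 8, 5, 9, 6, 10] are all distinct, so no two queens attack.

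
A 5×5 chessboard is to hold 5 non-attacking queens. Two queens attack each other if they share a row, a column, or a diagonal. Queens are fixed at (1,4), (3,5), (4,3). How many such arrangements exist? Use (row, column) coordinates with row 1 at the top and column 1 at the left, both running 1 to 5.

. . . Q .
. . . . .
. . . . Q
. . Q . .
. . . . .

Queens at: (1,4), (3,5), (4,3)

Branch on row 2: col 2 → 1.
Sum: 1 = 1.

1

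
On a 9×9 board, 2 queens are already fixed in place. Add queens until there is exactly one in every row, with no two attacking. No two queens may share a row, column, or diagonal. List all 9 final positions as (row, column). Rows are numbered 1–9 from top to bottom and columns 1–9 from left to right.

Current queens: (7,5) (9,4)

(1,7) (2,2) (3,6) (4,3) (5,1) (6,8) (7,5) (8,9) (9,4)

Row 1: attacked by (7,5)→{5}; (9,4)→{4}. Safe: 1, 2, 3, 6, 7, 8, 9. Place at column 7.
Row 2: attacked by (1,7)→{6,7,8}; (7,5)→{5}; (9,4)→{4}. Safe: 1, 2, 3, 9. Place at column 2.
Row 3: attacked by (1,7)→{5,7,9}; (2,2)→{1,2,3}; (7,5)→{1,5,9}; (9,4)→{4}. Safe: 6, 8. Place at column 6.
Row 4: attacked by (1,7)→{4,7}; (2,2)→{2,4}; (3,6)→{5,6,7}; (7,5)→{2,5,8}; (9,4)→{4,9}. Safe: 1, 3. Place at column 3.
Row 5: attacked by (1,7)→{3,7}; (2,2)→{2,5}; (3,6)→{4,6,8}; (4,3)→{2,3,4}; (7,5)→{3,5,7}; (9,4)→{4,8}. Safe: 1, 9. Place at column 1.
Row 6: attacked by (1,7)→{2,7}; (2,2)→{2,6}; (3,6)→{3,6,9}; (4,3)→{1,3,5}; (5,1)→{1,2}; (7,5)→{4,5,6}; (9,4)→{1,4,7}. Safe: 8. Place at column 8.
Row 8: attacked by (1,7)→{7}; (2,2)→{2,8}; (3,6)→{1,6}; (4,3)→{3,7}; (5,1)→{1,4}; (6,8)→{6,8}; (7,5)→{4,5,6}; (9,4)→{3,4,5}. Safe: 9. Place at column 9.
Columns [7, 2, 6, 3, 1, 8, 5, 9, 4], r−c [-6, 0, -3, 1, 4, -2, 2, -1, 5], r+c [8, 4, 9, 7, 6, 14, 12, 17, 13] are all distinct, so no two queens attack.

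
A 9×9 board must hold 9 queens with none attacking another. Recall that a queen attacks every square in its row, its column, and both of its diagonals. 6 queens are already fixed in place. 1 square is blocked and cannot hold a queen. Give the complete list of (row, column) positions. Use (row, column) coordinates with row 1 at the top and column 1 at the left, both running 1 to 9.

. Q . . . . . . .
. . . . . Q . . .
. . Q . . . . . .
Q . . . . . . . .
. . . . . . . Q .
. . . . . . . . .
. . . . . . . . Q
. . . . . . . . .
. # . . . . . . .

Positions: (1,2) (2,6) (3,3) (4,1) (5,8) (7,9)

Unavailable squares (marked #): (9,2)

(1,2) (2,6) (3,3) (4,1) (5,8) (6,4) (7,9) (8,7) (9,5)

Row 6: attacked by (1,2)→{2,7}; (2,6)→{2,6}; (3,3)→{3,6}; (4,1)→{1,3}; (5,8)→{7,8,9}; (7,9)→{8,9}. Safe: 4, 5. Place at column 4.
Row 8: attacked by (1,2)→{2,9}; (2,6)→{6}; (3,3)→{3,8}; (4,1)→{1,5}; (5,8)→{5,8}; (6,4)→{2,4,6}; (7,9)→{8,9}. Safe: 7. Place at column 7.
Row 9: attacked by (1,2)→{2}; (2,6)→{6}; (3,3)→{3,9}; (4,1)→{1,6}; (5,8)→{4,8}; (6,4)→{1,4,7}; (7,9)→{7,9}; (8,7)→{6,7,8}. Blocked: 2. Safe: 5. Place at column 5.
Columns [2, 6, 3, 1, 8, 4, 9, 7, 5], r−c [-1, -4, 0, 3, -3, 2, -2, 1, 4], r+c [3, 8, 6, 5, 13, 10, 16, 15, 14] are all distinct, so no two queens attack.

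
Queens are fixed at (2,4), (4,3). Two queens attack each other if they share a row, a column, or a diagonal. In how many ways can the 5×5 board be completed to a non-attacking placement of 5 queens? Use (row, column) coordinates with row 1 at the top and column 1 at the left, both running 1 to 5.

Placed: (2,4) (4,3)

1

Branch on row 1: col 1 → 0; col 2 → 1.
Sum: 0 + 1 = 1.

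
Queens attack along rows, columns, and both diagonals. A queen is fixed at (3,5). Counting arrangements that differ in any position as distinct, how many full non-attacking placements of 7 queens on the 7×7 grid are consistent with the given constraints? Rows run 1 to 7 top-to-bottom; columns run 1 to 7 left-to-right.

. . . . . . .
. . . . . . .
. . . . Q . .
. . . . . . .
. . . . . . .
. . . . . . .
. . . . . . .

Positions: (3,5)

6

Branch on row 1: col 1 → 1; col 2 → 1; col 4 → 2; col 6 → 2.
Sum: 1 + 1 + 2 + 2 = 6.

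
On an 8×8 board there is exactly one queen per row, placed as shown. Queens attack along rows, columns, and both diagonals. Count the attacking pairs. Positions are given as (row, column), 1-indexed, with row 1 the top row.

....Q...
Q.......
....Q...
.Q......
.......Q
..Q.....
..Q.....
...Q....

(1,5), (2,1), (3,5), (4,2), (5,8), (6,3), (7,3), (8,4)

Same column: (1,5)–(3,5) (column 5); (6,3)–(7,3) (column 3).
Same diagonal: (1,5)–(4,2) (|1−4| = |5−2| = 3); (7,3)–(8,4) (|7−8| = |3−4| = 1).
Total attacking pairs: 4.

4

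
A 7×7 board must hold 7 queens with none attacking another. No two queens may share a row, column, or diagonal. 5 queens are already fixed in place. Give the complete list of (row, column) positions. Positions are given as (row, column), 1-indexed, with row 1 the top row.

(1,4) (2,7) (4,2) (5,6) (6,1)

(1,4) (2,7) (3,5) (4,2) (5,6) (6,1) (7,3)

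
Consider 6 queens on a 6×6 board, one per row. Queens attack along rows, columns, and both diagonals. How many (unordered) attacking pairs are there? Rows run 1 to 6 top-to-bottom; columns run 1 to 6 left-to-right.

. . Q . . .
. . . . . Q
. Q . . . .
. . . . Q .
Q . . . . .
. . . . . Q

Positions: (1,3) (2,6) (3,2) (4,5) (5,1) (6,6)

1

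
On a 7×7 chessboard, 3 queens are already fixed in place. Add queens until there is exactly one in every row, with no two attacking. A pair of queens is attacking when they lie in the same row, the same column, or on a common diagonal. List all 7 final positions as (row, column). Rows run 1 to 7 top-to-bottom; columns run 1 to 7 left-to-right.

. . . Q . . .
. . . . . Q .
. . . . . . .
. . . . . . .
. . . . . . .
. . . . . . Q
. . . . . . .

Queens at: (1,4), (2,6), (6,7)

(1,4) (2,6) (3,1) (4,3) (5,5) (6,7) (7,2)

Row 3: attacked by (1,4)→{2,4,6}; (2,6)→{5,6,7}; (6,7)→{4,7}. Safe: 1, 3. Place at column 1.
Row 4: attacked by (1,4)→{1,4,7}; (2,6)→{4,6}; (3,1)→{1,2}; (6,7)→{5,7}. Safe: 3. Place at column 3.
Row 5: attacked by (1,4)→{4}; (2,6)→{3,6}; (3,1)→{1,3}; (4,3)→{2,3,4}; (6,7)→{6,7}. Safe: 5. Place at column 5.
Row 7: attacked by (1,4)→{4}; (2,6)→{1,6}; (3,1)→{1,5}; (4,3)→{3,6}; (5,5)→{3,5,7}; (6,7)→{6,7}. Safe: 2. Place at column 2.
Columns [4, 6, 1, 3, 5, 7, 2], r−c [-3, -4, 2, 1, 0, -1, 5], r+c [5, 8, 4, 7, 10, 13, 9] are all distinct, so no two queens attack.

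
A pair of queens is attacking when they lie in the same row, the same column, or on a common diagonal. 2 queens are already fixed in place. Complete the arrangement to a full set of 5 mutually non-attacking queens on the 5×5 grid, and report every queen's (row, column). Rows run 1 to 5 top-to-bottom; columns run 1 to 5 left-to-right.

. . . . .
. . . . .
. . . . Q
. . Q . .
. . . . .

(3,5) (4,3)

(1,4) (2,2) (3,5) (4,3) (5,1)

Row 1: attacked by (3,5)→{3,5}; (4,3)→{3}. Safe: 1, 2, 4. Place at column 4.
Row 2: attacked by (1,4)→{3,4,5}; (3,5)→{4,5}; (4,3)→{1,3,5}. Safe: 2. Place at column 2.
Row 5: attacked by (1,4)→{4}; (2,2)→{2,5}; (3,5)→{3,5}; (4,3)→{2,3,4}. Safe: 1. Place at column 1.
Columns [4, 2, 5, 3, 1], r−c [-3, 0, -2, 1, 4], r+c [5, 4, 8, 7, 6] are all distinct, so no two queens attack.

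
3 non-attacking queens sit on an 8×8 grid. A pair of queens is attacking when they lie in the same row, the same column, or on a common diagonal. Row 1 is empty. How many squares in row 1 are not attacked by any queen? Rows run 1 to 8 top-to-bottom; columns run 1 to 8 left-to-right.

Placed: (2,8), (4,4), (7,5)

3

(2,8) attacks row 1 at column 8 and diagonals 7.
(4,4) attacks row 1 at column 4 and diagonals 1, 7.
(7,5) attacks row 1 at column 5.
Attacked columns: {1, 4, 5, 7, 8}. Safe: {2, 3, 6}.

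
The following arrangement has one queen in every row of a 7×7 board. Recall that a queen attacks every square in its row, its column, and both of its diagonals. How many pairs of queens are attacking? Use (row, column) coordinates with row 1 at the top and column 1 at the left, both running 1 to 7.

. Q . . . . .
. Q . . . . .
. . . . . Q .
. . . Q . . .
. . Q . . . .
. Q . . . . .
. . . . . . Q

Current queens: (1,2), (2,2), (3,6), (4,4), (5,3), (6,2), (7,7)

Same column: (1,2)–(2,2) (column 2); (1,2)–(6,2) (column 2); (2,2)–(6,2) (column 2).
Same diagonal: (2,2)–(4,4) (|2−4| = |2−4| = 2); (2,2)–(7,7) (|2−7| = |2−7| = 5); (4,4)–(5,3) (|4−5| = |4−3| = 1); (4,4)–(6,2) (|4−6| = |4−2| = 2); (4,4)–(7,7) (|4−7| = |4−7| = 3); (5,3)–(6,2) (|5−6| = |3−2| = 1).
Total attacking pairs: 9.

9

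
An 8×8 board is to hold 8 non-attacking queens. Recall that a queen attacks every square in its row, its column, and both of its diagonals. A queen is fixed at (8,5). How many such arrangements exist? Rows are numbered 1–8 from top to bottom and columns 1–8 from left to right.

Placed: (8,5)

Branch on row 1: col 1 → 1; col 2 → 3; col 3 → 4; col 4 → 3; col 6 → 3; col 7 → 3; col 8 → 1.
Sum: 1 + 3 + 4 + 3 + 3 + 3 + 1 = 18.

18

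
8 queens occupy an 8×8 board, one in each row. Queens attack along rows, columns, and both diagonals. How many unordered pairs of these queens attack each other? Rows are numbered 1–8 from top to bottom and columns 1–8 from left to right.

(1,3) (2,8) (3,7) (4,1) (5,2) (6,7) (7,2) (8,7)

6

Same column: (3,7)–(6,7) (column 7); (3,7)–(8,7) (column 7); (5,2)–(7,2) (column 2); (6,7)–(8,7) (column 7).
Same diagonal: (2,8)–(3,7) (|2−3| = |8−7| = 1); (4,1)–(5,2) (|4−5| = |1−2| = 1).
Total attacking pairs: 6.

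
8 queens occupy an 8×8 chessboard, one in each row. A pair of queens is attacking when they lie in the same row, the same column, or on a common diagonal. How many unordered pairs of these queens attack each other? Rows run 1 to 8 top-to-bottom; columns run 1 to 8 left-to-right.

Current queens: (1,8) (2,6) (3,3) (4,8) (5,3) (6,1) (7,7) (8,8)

Same column: (1,8)–(4,8) (column 8); (1,8)–(8,8) (column 8); (3,3)–(5,3) (column 3); (4,8)–(8,8) (column 8).
Same diagonal: (2,6)–(4,8) (|2−4| = |6−8| = 2); (2,6)–(5,3) (|2−5| = |6−3| = 3); (3,3)–(7,7) (|3−7| = |3−7| = 4); (3,3)–(8,8) (|3−8| = |3−8| = 5); (7,7)–(8,8) (|7−8| = |7−8| = 1).
Total attacking pairs: 9.

9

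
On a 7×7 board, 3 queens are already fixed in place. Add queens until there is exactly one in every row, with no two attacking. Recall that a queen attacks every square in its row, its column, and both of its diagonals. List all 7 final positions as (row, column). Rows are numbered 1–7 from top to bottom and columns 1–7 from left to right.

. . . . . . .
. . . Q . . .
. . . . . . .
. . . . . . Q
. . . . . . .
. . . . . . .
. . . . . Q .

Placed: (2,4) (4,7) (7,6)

(1,2) (2,4) (3,1) (4,7) (5,5) (6,3) (7,6)

Row 1: attacked by (2,4)→{3,4,5}; (4,7)→{4,7}; (7,6)→{6}. Safe: 1, 2. Place at column 2.
Row 3: attacked by (1,2)→{2,4}; (2,4)→{3,4,5}; (4,7)→{6,7}; (7,6)→{2,6}. Safe: 1. Place at column 1.
Row 5: attacked by (1,2)→{2,6}; (2,4)→{1,4,7}; (3,1)→{1,3}; (4,7)→{6,7}; (7,6)→{4,6}. Safe: 5. Place at column 5.
Row 6: attacked by (1,2)→{2,7}; (2,4)→{4}; (3,1)→{1,4}; (4,7)→{5,7}; (5,5)→{4,5,6}; (7,6)→{5,6,7}. Safe: 3. Place at column 3.
Columns [2, 4, 1, 7, 5, 3, 6], r−c [-1, -2, 2, -3, 0, 3, 1], r+c [3, 6, 4, 11, 10, 9, 13] are all distinct, so no two queens attack.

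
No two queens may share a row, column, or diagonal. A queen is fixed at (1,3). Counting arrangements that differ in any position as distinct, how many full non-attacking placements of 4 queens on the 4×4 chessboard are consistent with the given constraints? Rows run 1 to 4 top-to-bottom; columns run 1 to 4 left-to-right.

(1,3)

Branch on row 2: col 1 → 1.
Sum: 1 = 1.

1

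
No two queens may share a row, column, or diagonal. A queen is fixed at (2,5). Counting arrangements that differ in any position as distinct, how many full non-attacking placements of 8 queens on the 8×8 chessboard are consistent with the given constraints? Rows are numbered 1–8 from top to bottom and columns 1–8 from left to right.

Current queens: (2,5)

Branch on row 1: col 1 → 1; col 2 → 2; col 3 → 4; col 7 → 1; col 8 → 0.
Sum: 1 + 2 + 4 + 1 + 0 = 8.

8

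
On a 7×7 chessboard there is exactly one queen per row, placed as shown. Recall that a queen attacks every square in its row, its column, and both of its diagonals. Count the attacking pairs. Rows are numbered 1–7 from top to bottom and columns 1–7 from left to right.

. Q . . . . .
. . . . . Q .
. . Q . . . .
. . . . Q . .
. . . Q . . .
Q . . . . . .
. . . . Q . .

Same column: (4,5)–(7,5) (column 5).
Same diagonal: (1,2)–(4,5) (|1−4| = |2−5| = 3); (4,5)–(5,4) (|4−5| = |5−4| = 1).
Total attacking pairs: 3.

3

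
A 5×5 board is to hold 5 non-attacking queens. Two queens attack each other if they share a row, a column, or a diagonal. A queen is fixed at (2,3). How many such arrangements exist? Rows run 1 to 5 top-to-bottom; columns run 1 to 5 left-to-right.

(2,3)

2

Branch on row 1: col 1 → 1; col 5 → 1.
Sum: 1 + 1 = 2.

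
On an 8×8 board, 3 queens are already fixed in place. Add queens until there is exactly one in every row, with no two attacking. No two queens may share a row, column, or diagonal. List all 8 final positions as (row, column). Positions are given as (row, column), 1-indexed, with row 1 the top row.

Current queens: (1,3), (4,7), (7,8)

(1,3) (2,6) (3,2) (4,7) (5,5) (6,1) (7,8) (8,4)

Row 2: attacked by (1,3)→{2,3,4}; (4,7)→{5,7}; (7,8)→{3,8}. Safe: 1, 6. Place at column 6.
Row 3: attacked by (1,3)→{1,3,5}; (2,6)→{5,6,7}; (4,7)→{6,7,8}; (7,8)→{4,8}. Safe: 2. Place at column 2.
Row 5: attacked by (1,3)→{3,7}; (2,6)→{3,6}; (3,2)→{2,4}; (4,7)→{6,7,8}; (7,8)→{6,8}. Safe: 1, 5. Place at column 5.
Row 6: attacked by (1,3)→{3,8}; (2,6)→{2,6}; (3,2)→{2,5}; (4,7)→{5,7}; (5,5)→{4,5,6}; (7,8)→{7,8}. Safe: 1. Place at column 1.
Row 8: attacked by (1,3)→{3}; (2,6)→{6}; (3,2)→{2,7}; (4,7)→{3,7}; (5,5)→{2,5,8}; (6,1)→{1,3}; (7,8)→{7,8}. Safe: 4. Place at column 4.
Columns [3, 6, 2, 7, 5, 1, 8, 4], r−c [-2, -4, 1, -3, 0, 5, -1, 4], r+c [4, 8, 5, 11, 10, 7, 15, 12] are all distinct, so no two queens attack.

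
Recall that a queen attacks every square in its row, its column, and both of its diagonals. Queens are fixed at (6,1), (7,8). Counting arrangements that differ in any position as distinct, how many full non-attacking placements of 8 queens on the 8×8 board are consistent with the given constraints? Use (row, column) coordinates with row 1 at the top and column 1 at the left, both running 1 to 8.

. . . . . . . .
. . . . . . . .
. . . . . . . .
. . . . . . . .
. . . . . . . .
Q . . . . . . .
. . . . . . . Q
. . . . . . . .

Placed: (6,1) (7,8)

Branch on row 1: col 3 → 1; col 4 → 0; col 5 → 1; col 7 → 0.
Sum: 1 + 0 + 1 + 0 = 2.

2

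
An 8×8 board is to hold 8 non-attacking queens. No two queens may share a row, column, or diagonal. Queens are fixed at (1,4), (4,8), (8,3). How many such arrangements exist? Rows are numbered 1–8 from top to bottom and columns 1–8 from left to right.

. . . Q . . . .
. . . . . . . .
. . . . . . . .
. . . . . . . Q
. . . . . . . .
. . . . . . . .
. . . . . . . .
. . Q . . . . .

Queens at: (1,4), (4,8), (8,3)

Branch on row 2: col 1 → 0; col 2 → 0; col 7 → 1.
Sum: 0 + 0 + 1 = 1.

1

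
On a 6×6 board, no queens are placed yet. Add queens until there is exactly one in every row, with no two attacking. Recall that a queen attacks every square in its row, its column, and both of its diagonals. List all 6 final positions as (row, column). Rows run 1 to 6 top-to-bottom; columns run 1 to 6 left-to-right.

(1,3) (2,6) (3,2) (4,5) (5,1) (6,4)

Row 1: Safe: 1, 2, 3, 4, 5, 6. Place at column 3.
Row 2: attacked by (1,3)→{2,3,4}. Safe: 1, 5, 6. Place at column 6.
Row 3: attacked by (1,3)→{1,3,5}; (2,6)→{5,6}. Safe: 2, 4. Place at column 2.
Row 4: attacked by (1,3)→{3,6}; (2,6)→{4,6}; (3,2)→{1,2,3}. Safe: 5. Place at column 5.
Row 5: attacked by (1,3)→{3}; (2,6)→{3,6}; (3,2)→{2,4}; (4,5)→{4,5,6}. Safe: 1. Place at column 1.
Row 6: attacked by (1,3)→{3}; (2,6)→{2,6}; (3,2)→{2,5}; (4,5)→{3,5}; (5,1)→{1,2}. Safe: 4. Place at column 4.
Columns [3, 6, 2, 5, 1, 4], r−c [-2, -4, 1, -1, 4, 2], r+c [4, 8, 5, 9, 6, 10] are all distinct, so no two queens attack.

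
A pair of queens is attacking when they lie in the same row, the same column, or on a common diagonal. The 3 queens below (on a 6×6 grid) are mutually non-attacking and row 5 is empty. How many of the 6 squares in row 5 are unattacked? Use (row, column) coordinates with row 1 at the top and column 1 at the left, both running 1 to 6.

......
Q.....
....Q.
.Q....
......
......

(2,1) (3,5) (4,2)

(2,1) attacks row 5 at column 1 and diagonals 4.
(3,5) attacks row 5 at column 5 and diagonals 3.
(4,2) attacks row 5 at column 2 and diagonals 1, 3.
Attacked columns: {1, 2, 3, 4, 5}. Safe: {6}.

1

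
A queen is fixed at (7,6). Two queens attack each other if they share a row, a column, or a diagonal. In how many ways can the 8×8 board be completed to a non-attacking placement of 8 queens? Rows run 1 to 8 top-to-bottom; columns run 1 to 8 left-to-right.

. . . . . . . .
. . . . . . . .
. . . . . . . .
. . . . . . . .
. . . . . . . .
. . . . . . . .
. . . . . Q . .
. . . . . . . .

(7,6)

14

Branch on row 1: col 1 → 1; col 2 → 3; col 3 → 0; col 4 → 3; col 5 → 6; col 7 → 1; col 8 → 0.
Sum: 1 + 3 + 0 + 3 + 6 + 1 + 0 = 14.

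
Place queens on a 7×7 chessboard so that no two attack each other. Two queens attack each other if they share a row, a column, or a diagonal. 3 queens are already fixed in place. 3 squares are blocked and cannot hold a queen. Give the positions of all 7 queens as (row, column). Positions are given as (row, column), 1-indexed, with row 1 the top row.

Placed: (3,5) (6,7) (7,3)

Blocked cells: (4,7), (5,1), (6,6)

Row 1: attacked by (3,5)→{3,5,7}; (6,7)→{2,7}; (7,3)→{3}. Safe: 1, 4, 6. Place at column 6.
Row 2: attacked by (1,6)→{5,6,7}; (3,5)→{4,5,6}; (6,7)→{3,7}; (7,3)→{3}. Safe: 1, 2. Place at column 2.
Row 4: attacked by (1,6)→{3,6}; (2,2)→{2,4}; (3,5)→{4,5,6}; (6,7)→{5,7}; (7,3)→{3,6}. Blocked: 7. Safe: 1. Place at column 1.
Row 5: attacked by (1,6)→{2,6}; (2,2)→{2,5}; (3,5)→{3,5,7}; (4,1)→{1,2}; (6,7)→{6,7}; (7,3)→{1,3,5}. Blocked: 1. Safe: 4. Place at column 4.
Columns [6, 2, 5, 1, 4, 7, 3], r−c [-5, 0, -2, 3, 1, -1, 4], r+c [7, 4, 8, 5, 9, 13, 10] are all distinct, so no two queens attack.

(1,6) (2,2) (3,5) (4,1) (5,4) (6,7) (7,3)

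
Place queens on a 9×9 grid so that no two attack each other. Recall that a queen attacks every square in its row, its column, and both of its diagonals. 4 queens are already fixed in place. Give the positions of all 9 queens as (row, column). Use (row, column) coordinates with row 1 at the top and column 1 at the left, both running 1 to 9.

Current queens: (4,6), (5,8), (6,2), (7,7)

Row 1: attacked by (4,6)→{3,6,9}; (5,8)→{4,8}; (6,2)→{2,7}; (7,7)→{1,7}. Safe: 5. Place at column 5.
Row 2: attacked by (1,5)→{4,5,6}; (4,6)→{4,6,8}; (5,8)→{5,8}; (6,2)→{2,6}; (7,7)→{2,7}. Safe: 1, 3, 9. Place at column 9.
Row 3: attacked by (1,5)→{3,5,7}; (2,9)→{8,9}; (4,6)→{5,6,7}; (5,8)→{6,8}; (6,2)→{2,5}; (7,7)→{3,7}. Safe: 1, 4. Place at column 4.
Row 8: attacked by (1,5)→{5}; (2,9)→{3,9}; (3,4)→{4,9}; (4,6)→{2,6}; (5,8)→{5,8}; (6,2)→{2,4}; (7,7)→{6,7,8}. Safe: 1. Place at column 1.
Row 9: attacked by (1,5)→{5}; (2,9)→{2,9}; (3,4)→{4}; (4,6)→{1,6}; (5,8)→{4,8}; (6,2)→{2,5}; (7,7)→{5,7,9}; (8,1)→{1,2}. Safe: 3. Place at column 3.
Columns [5, 9, 4, 6, 8, 2, 7, 1, 3], r−c [-4, -7, -1, -2, -3, 4, 0, 7, 6], r+c [6, 11, 7, 10, 13, 8, 14, 9, 12] are all distinct, so no two queens attack.

(1,5) (2,9) (3,4) (4,6) (5,8) (6,2) (7,7) (8,1) (9,3)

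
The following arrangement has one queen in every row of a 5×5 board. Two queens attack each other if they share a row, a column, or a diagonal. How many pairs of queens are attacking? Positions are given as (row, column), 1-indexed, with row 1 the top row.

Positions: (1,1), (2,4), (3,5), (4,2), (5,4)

3

Same column: (2,4)–(5,4) (column 4).
Same diagonal: (2,4)–(3,5) (|2−3| = |4−5| = 1); (2,4)–(4,2) (|2−4| = |4−2| = 2).
Total attacking pairs: 3.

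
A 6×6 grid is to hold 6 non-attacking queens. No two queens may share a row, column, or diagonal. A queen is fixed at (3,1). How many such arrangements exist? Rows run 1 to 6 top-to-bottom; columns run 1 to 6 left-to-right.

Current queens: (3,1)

Branch on row 1: col 2 → 0; col 4 → 0; col 5 → 1; col 6 → 0.
Sum: 0 + 0 + 1 + 0 = 1.

1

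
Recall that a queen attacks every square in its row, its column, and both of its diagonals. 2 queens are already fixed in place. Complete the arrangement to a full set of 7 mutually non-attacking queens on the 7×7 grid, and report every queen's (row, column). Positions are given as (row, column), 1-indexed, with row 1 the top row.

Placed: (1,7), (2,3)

(1,7) (2,3) (3,6) (4,2) (5,5) (6,1) (7,4)

Row 3: attacked by (1,7)→{5,7}; (2,3)→{2,3,4}. Safe: 1, 6. Place at column 6.
Row 4: attacked by (1,7)→{4,7}; (2,3)→{1,3,5}; (3,6)→{5,6,7}. Safe: 2. Place at column 2.
Row 5: attacked by (1,7)→{3,7}; (2,3)→{3,6}; (3,6)→{4,6}; (4,2)→{1,2,3}. Safe: 5. Place at column 5.
Row 6: attacked by (1,7)→{2,7}; (2,3)→{3,7}; (3,6)→{3,6}; (4,2)→{2,4}; (5,5)→{4,5,6}. Safe: 1. Place at column 1.
Row 7: attacked by (1,7)→{1,7}; (2,3)→{3}; (3,6)→{2,6}; (4,2)→{2,5}; (5,5)→{3,5,7}; (6,1)→{1,2}. Safe: 4. Place at column 4.
Columns [7, 3, 6, 2, 5, 1, 4], r−c [-6, -1, -3, 2, 0, 5, 3], r+c [8, 5, 9, 6, 10, 7, 11] are all distinct, so no two queens attack.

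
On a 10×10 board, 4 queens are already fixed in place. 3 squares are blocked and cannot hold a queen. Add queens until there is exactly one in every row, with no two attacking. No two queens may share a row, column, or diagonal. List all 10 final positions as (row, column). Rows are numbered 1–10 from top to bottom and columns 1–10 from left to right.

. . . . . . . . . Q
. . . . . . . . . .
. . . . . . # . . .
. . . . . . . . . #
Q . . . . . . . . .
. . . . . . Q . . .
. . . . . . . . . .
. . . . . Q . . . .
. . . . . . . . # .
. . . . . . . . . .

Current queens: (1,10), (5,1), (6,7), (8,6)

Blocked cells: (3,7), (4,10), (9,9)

Row 2: attacked by (1,10)→{9,10}; (5,1)→{1,4}; (6,7)→{3,7}; (8,6)→{6}. Safe: 2, 5, 8. Place at column 8.
Row 3: attacked by (1,10)→{8,10}; (2,8)→{7,8,9}; (5,1)→{1,3}; (6,7)→{4,7,10}; (8,6)→{1,6}. Blocked: 7. Safe: 2, 5. Place at column 2.
Row 4: attacked by (1,10)→{7,10}; (2,8)→{6,8,10}; (3,2)→{1,2,3}; (5,1)→{1,2}; (6,7)→{5,7,9}; (8,6)→{2,6,10}. Blocked: 10. Safe: 4. Place at column 4.
Row 7: attacked by (1,10)→{4,10}; (2,8)→{3,8}; (3,2)→{2,6}; (4,4)→{1,4,7}; (5,1)→{1,3}; (6,7)→{6,7,8}; (8,6)→{5,6,7}. Safe: 9. Place at column 9.
Row 9: attacked by (1,10)→{2,10}; (2,8)→{1,8}; (3,2)→{2,8}; (4,4)→{4,9}; (5,1)→{1,5}; (6,7)→{4,7,10}; (7,9)→{7,9}; (8,6)→{5,6,7}. Blocked: 9. Safe: 3. Place at column 3.
Row 10: attacked by (1,10)→{1,10}; (2,8)→{8}; (3,2)→{2,9}; (4,4)→{4,10}; (5,1)→{1,6}; (6,7)→{3,7}; (7,9)→{6,9}; (8,6)→{4,6,8}; (9,3)→{2,3,4}. Safe: 5. Place at column 5.
Columns [10, 8, 2, 4, 1, 7, 9, 6, 3, 5], r−c [-9, -6, 1, 0, 4, -1, -2, 2, 6, 5], r+c [11, 10, 5, 8, 6, 13, 16, 14, 12, 15] are all distinct, so no two queens attack.

(1,10) (2,8) (3,2) (4,4) (5,1) (6,7) (7,9) (8,6) (9,3) (10,5)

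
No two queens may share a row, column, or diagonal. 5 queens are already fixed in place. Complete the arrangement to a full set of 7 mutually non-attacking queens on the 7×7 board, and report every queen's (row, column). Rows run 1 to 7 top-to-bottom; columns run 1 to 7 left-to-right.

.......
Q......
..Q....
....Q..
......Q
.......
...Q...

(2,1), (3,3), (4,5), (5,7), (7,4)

(1,6) (2,1) (3,3) (4,5) (5,7) (6,2) (7,4)

Row 1: attacked by (2,1)→{1,2}; (3,3)→{1,3,5}; (4,5)→{2,5}; (5,7)→{3,7}; (7,4)→{4}. Safe: 6. Place at column 6.
Row 6: attacked by (1,6)→{1,6}; (2,1)→{1,5}; (3,3)→{3,6}; (4,5)→{3,5,7}; (5,7)→{6,7}; (7,4)→{3,4,5}. Safe: 2. Place at column 2.
Columns [6, 1, 3, 5, 7, 2, 4], r−c [-5, 1, 0, -1, -2, 4, 3], r+c [7, 3, 6, 9, 12, 8, 11] are all distinct, so no two queens attack.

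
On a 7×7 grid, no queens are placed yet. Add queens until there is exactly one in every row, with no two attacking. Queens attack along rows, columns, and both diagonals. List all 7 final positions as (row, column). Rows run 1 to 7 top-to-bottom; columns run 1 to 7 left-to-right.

Row 1: Safe: 1, 2, 3, 4, 5, 6, 7. Place at column 5.
Row 2: attacked by (1,5)→{4,5,6}. Safe: 1, 2, 3, 7. Place at column 2.
Row 3: attacked by (1,5)→{3,5,7}; (2,2)→{1,2,3}. Safe: 4, 6. Place at column 6.
Row 4: attacked by (1,5)→{2,5}; (2,2)→{2,4}; (3,6)→{5,6,7}. Safe: 1, 3. Place at column 3.
Row 5: attacked by (1,5)→{1,5}; (2,2)→{2,5}; (3,6)→{4,6}; (4,3)→{2,3,4}. Safe: 7. Place at column 7.
Row 6: attacked by (1,5)→{5}; (2,2)→{2,6}; (3,6)→{3,6}; (4,3)→{1,3,5}; (5,7)→{6,7}. Safe: 4. Place at column 4.
Row 7: attacked by (1,5)→{5}; (2,2)→{2,7}; (3,6)→{2,6}; (4,3)→{3,6}; (5,7)→{5,7}; (6,4)→{3,4,5}. Safe: 1. Place at column 1.
Columns [5, 2, 6, 3, 7, 4, 1], r−c [-4, 0, -3, 1, -2, 2, 6], r+c [6, 4, 9, 7, 12, 10, 8] are all distinct, so no two queens attack.

(1,5) (2,2) (3,6) (4,3) (5,7) (6,4) (7,1)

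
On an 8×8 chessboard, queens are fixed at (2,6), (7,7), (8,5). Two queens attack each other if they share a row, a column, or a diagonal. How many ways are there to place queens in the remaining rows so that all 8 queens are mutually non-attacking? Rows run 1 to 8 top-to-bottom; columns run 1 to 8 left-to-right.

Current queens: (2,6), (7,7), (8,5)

Branch on row 1: col 2 → 1; col 3 → 1; col 4 → 0; col 8 → 0.
Sum: 1 + 1 + 0 + 0 = 2.

2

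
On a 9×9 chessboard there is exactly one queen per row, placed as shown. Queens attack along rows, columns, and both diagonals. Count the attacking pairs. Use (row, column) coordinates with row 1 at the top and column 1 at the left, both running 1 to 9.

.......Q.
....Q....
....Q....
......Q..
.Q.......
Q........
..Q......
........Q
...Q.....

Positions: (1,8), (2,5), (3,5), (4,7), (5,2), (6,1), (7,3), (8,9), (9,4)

6

Same column: (2,5)–(3,5) (column 5).
Same diagonal: (2,5)–(4,7) (|2−4| = |5−7| = 2); (2,5)–(5,2) (|2−5| = |5−2| = 3); (2,5)–(6,1) (|2−6| = |5−1| = 4); (5,2)–(6,1) (|5−6| = |2−1| = 1); (6,1)–(9,4) (|6−9| = |1−4| = 3).
Total attacking pairs: 6.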